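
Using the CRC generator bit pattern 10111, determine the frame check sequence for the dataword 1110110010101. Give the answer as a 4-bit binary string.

Append 4 zeros: 11101100101010000. Divide by 10111 (XOR where the leading bit is 1):
  pos 0: 11101 XOR 10111 = 01010
  pos 1: 10101 XOR 10111 = 00010
  pos 4: 10001 XOR 10111 = 00110
  pos 6: 11001 XOR 10111 = 01110
  pos 7: 11100 XOR 10111 = 01011
  pos 8: 10111 XOR 10111 = 00000
Remainder (last 4 bits) = 0000. This is the CRC / FCS.

0000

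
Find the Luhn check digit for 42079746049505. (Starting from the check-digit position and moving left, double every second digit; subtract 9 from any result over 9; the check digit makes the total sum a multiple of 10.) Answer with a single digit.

Partial digits right→left: 5 0 5 9 4 0 6 4 7 9 7 0 2 4
Double every second digit counting from the check-digit position (so the 1st, 3rd, 5th, ... of the partial from the right).
  doubled (with −9 where >9): 1 1 8 3 5 5 4 → sum 27
  kept as-is: 0 9 0 4 9 0 4 → sum 26
Total = 27 + 26 = 53.
Check digit = (10 − (53 mod 10)) mod 10 = 7.

7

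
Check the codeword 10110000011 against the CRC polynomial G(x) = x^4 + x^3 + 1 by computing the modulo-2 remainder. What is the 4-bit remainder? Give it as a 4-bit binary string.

Modulo-2 division of 10110000011 by 11001:
  pos 0: 10110 XOR 11001 = 01111
  pos 1: 11110 XOR 11001 = 00111
  pos 3: 11100 XOR 11001 = 00101
  pos 5: 10101 XOR 11001 = 01100
  pos 6: 11001 XOR 11001 = 00000
Remainder = 0000 (zero — the frame passes the CRC check).

0000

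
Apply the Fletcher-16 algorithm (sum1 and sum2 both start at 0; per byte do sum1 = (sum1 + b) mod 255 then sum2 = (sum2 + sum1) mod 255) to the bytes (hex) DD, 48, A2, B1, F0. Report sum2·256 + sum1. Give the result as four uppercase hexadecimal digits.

B26B

Running sums (mod 255):
  after byte 0 (DD): sum1=221, sum2=221
  after byte 1 (48): sum1=38, sum2=4
  after byte 2 (A2): sum1=200, sum2=204
  after byte 3 (B1): sum1=122, sum2=71
  after byte 4 (F0): sum1=107, sum2=178
Checksum = sum2·256 + sum1 = 178·256 + 107 = 45675 = 0xB26B.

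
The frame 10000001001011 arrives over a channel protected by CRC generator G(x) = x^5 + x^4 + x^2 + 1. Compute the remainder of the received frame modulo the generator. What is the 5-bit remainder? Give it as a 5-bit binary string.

11001

Modulo-2 division of 10000001001011 by 110101:
  pos 0: 100000 XOR 110101 = 010101
  pos 1: 101010 XOR 110101 = 011111
  pos 2: 111111 XOR 110101 = 001010
  pos 4: 101000 XOR 110101 = 011101
  pos 5: 111011 XOR 110101 = 001110
  pos 7: 111001 XOR 110101 = 001100
Remainder = 11001 (nonzero — an error is detected).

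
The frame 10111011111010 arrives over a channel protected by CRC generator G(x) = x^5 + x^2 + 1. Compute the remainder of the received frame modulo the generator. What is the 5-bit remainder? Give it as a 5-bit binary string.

Modulo-2 division of 10111011111010 by 100101:
  pos 0: 101110 XOR 100101 = 001011
  pos 2: 101111 XOR 100101 = 001010
  pos 4: 101011 XOR 100101 = 001110
  pos 6: 111010 XOR 100101 = 011111
  pos 7: 111111 XOR 100101 = 011010
  pos 8: 110100 XOR 100101 = 010001
Remainder = 10001 (nonzero — an error is detected).

10001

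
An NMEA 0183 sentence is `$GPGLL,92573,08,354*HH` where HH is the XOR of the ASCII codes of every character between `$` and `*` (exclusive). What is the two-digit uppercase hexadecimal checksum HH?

7C

XOR the ASCII codes of the payload characters:
  'G' = 0x47 → acc = 0x47
  'P' = 0x50 → acc = 0x17
  'G' = 0x47 → acc = 0x50
  'L' = 0x4C → acc = 0x1C
  'L' = 0x4C → acc = 0x50
  ',' = 0x2C → acc = 0x7C
  '9' = 0x39 → acc = 0x45
  '2' = 0x32 → acc = 0x77
  '5' = 0x35 → acc = 0x42
  '7' = 0x37 → acc = 0x75
  '3' = 0x33 → acc = 0x46
  ',' = 0x2C → acc = 0x6A
  '0' = 0x30 → acc = 0x5A
  '8' = 0x38 → acc = 0x62
  ',' = 0x2C → acc = 0x4E
  '3' = 0x33 → acc = 0x7D
  '5' = 0x35 → acc = 0x48
  '4' = 0x34 → acc = 0x7C
Checksum = 0x7C.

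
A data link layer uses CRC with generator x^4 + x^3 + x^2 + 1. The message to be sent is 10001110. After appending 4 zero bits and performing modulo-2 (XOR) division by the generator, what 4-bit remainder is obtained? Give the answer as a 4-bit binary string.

Append 4 zeros: 100011100000. Divide by 11101 (XOR where the leading bit is 1):
  pos 0: 10001 XOR 11101 = 01100
  pos 1: 11001 XOR 11101 = 00100
  pos 3: 10010 XOR 11101 = 01111
  pos 4: 11110 XOR 11101 = 00011
  pos 7: 11000 XOR 11101 = 00101
Remainder (last 4 bits) = 0101. This is the CRC / FCS.

0101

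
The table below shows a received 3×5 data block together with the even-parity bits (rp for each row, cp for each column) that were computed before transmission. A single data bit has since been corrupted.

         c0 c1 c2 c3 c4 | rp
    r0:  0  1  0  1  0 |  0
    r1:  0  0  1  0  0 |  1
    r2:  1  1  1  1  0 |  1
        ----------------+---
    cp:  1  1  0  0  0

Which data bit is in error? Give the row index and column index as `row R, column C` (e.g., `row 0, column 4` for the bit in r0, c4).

row 2, column 1

Recompute each row's even parity and compare to rp:
  r0: data parity 0, sent rp 0 → ok
  r1: data parity 1, sent rp 1 → ok
  r2: data parity 0, sent rp 1 → mismatch
Recompute each column's even parity and compare to cp:
  c0: data parity 1, sent cp 1 → ok
  c1: data parity 0, sent cp 1 → mismatch
  c2: data parity 0, sent cp 0 → ok
  c3: data parity 0, sent cp 0 → ok
  c4: data parity 0, sent cp 0 → ok
Exactly one row (r2) and one column (c1) fail → the flipped bit is at their intersection.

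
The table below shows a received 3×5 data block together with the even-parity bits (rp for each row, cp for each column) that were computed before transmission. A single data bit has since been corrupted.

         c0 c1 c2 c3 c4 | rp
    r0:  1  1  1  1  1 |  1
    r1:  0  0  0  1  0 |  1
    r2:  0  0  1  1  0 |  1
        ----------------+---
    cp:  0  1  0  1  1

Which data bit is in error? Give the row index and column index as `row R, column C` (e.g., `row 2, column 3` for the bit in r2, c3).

row 2, column 0

Recompute each row's even parity and compare to rp:
  r0: data parity 1, sent rp 1 → ok
  r1: data parity 1, sent rp 1 → ok
  r2: data parity 0, sent rp 1 → mismatch
Recompute each column's even parity and compare to cp:
  c0: data parity 1, sent cp 0 → mismatch
  c1: data parity 1, sent cp 1 → ok
  c2: data parity 0, sent cp 0 → ok
  c3: data parity 1, sent cp 1 → ok
  c4: data parity 1, sent cp 1 → ok
Exactly one row (r2) and one column (c0) fail → the flipped bit is at their intersection.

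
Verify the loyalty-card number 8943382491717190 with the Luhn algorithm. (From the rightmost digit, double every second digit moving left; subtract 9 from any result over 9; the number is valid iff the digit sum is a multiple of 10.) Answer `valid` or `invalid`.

From the right, keep odd positions and double even positions (subtract 9 from any doubled value over 9):
  doubled (positions 2,4,...): 9 5 5 9 4 6 8 7 → sum 53
  kept (positions 1,3,...): 0 1 1 1 4 8 3 9 → sum 27
Total = 80.
80 mod 10 = 0, so the number is valid.

valid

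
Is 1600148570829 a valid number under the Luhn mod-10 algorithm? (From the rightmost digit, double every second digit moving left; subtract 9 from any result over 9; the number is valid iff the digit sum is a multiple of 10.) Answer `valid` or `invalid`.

From the right, keep odd positions and double even positions (subtract 9 from any doubled value over 9):
  doubled (positions 2,4,...): 4 0 1 8 0 3 → sum 16
  kept (positions 1,3,...): 9 8 7 8 1 0 1 → sum 34
Total = 50.
50 mod 10 = 0, so the number is valid.

valid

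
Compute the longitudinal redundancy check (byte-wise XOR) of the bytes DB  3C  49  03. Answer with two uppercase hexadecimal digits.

XOR the bytes together:
  start with 0xDB
  0xDB ⊕ 0x3C = 0xE7
  0xE7 ⊕ 0x49 = 0xAE
  0xAE ⊕ 0x03 = 0xAD

AD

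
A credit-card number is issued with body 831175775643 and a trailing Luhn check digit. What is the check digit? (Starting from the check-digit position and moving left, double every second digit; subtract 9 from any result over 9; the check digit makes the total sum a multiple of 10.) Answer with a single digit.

5

Partial digits right→left: 3 4 6 5 7 7 5 7 1 1 3 8
Double every second digit counting from the check-digit position (so the 1st, 3rd, 5th, ... of the partial from the right).
  doubled (with −9 where >9): 6 3 5 1 2 6 → sum 23
  kept as-is: 4 5 7 7 1 8 → sum 32
Total = 23 + 32 = 55.
Check digit = (10 − (55 mod 10)) mod 10 = 5.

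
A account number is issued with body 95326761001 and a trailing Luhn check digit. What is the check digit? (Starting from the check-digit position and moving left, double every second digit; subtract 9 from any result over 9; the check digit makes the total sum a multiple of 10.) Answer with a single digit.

2

Partial digits right→left: 1 0 0 1 6 7 6 2 3 5 9
Double every second digit counting from the check-digit position (so the 1st, 3rd, 5th, ... of the partial from the right).
  doubled (with −9 where >9): 2 0 3 3 6 9 → sum 23
  kept as-is: 0 1 7 2 5 → sum 15
Total = 23 + 15 = 38.
Check digit = (10 − (38 mod 10)) mod 10 = 2.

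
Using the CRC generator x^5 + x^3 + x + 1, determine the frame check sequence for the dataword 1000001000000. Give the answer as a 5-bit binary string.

Append 5 zeros: 100000100000000000. Divide by 101011 (XOR where the leading bit is 1):
  pos 0: 100000 XOR 101011 = 001011
  pos 2: 101110 XOR 101011 = 000101
  pos 5: 101000 XOR 101011 = 000011
  pos 9: 110000 XOR 101011 = 011011
  pos 10: 110110 XOR 101011 = 011101
  pos 11: 111010 XOR 101011 = 010001
  pos 12: 100010 XOR 101011 = 001001
Remainder (last 5 bits) = 01001. This is the CRC / FCS.

01001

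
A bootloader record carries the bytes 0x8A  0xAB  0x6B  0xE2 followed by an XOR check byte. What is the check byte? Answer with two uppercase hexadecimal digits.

XOR the bytes together:
  start with 0x8A
  0x8A ⊕ 0xAB = 0x21
  0x21 ⊕ 0x6B = 0x4A
  0x4A ⊕ 0xE2 = 0xA8

A8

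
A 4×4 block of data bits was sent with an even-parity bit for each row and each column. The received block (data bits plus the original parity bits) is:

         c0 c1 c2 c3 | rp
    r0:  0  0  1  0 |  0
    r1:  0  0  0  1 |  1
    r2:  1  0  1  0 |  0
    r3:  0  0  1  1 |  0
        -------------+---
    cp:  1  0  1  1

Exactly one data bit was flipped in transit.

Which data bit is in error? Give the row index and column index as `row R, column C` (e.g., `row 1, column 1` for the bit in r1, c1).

Recompute each row's even parity and compare to rp:
  r0: data parity 1, sent rp 0 → mismatch
  r1: data parity 1, sent rp 1 → ok
  r2: data parity 0, sent rp 0 → ok
  r3: data parity 0, sent rp 0 → ok
Recompute each column's even parity and compare to cp:
  c0: data parity 1, sent cp 1 → ok
  c1: data parity 0, sent cp 0 → ok
  c2: data parity 1, sent cp 1 → ok
  c3: data parity 0, sent cp 1 → mismatch
Exactly one row (r0) and one column (c3) fail → the flipped bit is at their intersection.

row 0, column 3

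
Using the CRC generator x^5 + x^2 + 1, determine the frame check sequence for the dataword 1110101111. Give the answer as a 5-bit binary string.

Append 5 zeros: 111010111100000. Divide by 100101 (XOR where the leading bit is 1):
  pos 0: 111010 XOR 100101 = 011111
  pos 1: 111111 XOR 100101 = 011010
  pos 2: 110101 XOR 100101 = 010000
  pos 3: 100001 XOR 100101 = 000100
  pos 6: 100100 XOR 100101 = 000001
Remainder (last 5 bits) = 01000. This is the CRC / FCS.

01000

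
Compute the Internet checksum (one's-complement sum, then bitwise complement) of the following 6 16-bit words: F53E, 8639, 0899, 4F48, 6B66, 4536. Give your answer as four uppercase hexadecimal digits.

One's-complement addition (fold any carry out of bit 15 back into bit 0):
  0xF53E + 0x8639 = 0x17B77 → wrap carry → 0x7B78
  0x7B78 + 0x0899 = 0x08411
  0x8411 + 0x4F48 = 0x0D359
  0xD359 + 0x6B66 = 0x13EBF → wrap carry → 0x3EC0
  0x3EC0 + 0x4536 = 0x083F6
One's-complement sum = 0x83F6.
Checksum = ~0x83F6 & 0xFFFF = 0x7C09.

7C09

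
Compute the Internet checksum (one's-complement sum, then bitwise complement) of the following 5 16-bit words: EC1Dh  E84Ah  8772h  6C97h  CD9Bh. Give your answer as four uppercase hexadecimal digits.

69F1

One's-complement addition (fold any carry out of bit 15 back into bit 0):
  0xEC1D + 0xE84A = 0x1D467 → wrap carry → 0xD468
  0xD468 + 0x8772 = 0x15BDA → wrap carry → 0x5BDB
  0x5BDB + 0x6C97 = 0x0C872
  0xC872 + 0xCD9B = 0x1960D → wrap carry → 0x960E
One's-complement sum = 0x960E.
Checksum = ~0x960E & 0xFFFF = 0x69F1.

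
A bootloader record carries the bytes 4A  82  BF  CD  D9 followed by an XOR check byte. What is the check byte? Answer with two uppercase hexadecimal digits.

63

XOR the bytes together:
  start with 0x4A
  0x4A ⊕ 0x82 = 0xC8
  0xC8 ⊕ 0xBF = 0x77
  0x77 ⊕ 0xCD = 0xBA
  0xBA ⊕ 0xD9 = 0x63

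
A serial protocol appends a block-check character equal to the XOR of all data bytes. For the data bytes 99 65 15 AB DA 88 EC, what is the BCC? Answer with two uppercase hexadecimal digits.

FC

XOR the bytes together:
  start with 0x99
  0x99 ⊕ 0x65 = 0xFC
  0xFC ⊕ 0x15 = 0xE9
  0xE9 ⊕ 0xAB = 0x42
  0x42 ⊕ 0xDA = 0x98
  0x98 ⊕ 0x88 = 0x10
  0x10 ⊕ 0xEC = 0xFC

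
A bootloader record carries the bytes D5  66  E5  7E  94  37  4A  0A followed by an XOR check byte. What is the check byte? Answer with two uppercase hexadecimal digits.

CB

XOR the bytes together:
  start with 0xD5
  0xD5 ⊕ 0x66 = 0xB3
  0xB3 ⊕ 0xE5 = 0x56
  0x56 ⊕ 0x7E = 0x28
  0x28 ⊕ 0x94 = 0xBC
  0xBC ⊕ 0x37 = 0x8B
  0x8B ⊕ 0x4A = 0xC1
  0xC1 ⊕ 0x0A = 0xCB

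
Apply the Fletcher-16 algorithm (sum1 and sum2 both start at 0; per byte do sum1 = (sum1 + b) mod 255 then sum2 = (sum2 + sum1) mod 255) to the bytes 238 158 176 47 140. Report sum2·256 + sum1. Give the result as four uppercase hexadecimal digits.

22F9

Running sums (mod 255):
  after byte 0 (238): sum1=238, sum2=238
  after byte 1 (158): sum1=141, sum2=124
  after byte 2 (176): sum1=62, sum2=186
  after byte 3 (47): sum1=109, sum2=40
  after byte 4 (140): sum1=249, sum2=34
Checksum = sum2·256 + sum1 = 34·256 + 249 = 8953 = 0x22F9.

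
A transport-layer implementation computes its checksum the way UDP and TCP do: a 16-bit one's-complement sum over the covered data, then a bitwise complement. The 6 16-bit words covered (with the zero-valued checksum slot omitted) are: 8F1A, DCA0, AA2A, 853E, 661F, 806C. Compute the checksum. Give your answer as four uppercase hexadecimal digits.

One's-complement addition (fold any carry out of bit 15 back into bit 0):
  0x8F1A + 0xDCA0 = 0x16BBA → wrap carry → 0x6BBB
  0x6BBB + 0xAA2A = 0x115E5 → wrap carry → 0x15E6
  0x15E6 + 0x853E = 0x09B24
  0x9B24 + 0x661F = 0x10143 → wrap carry → 0x0144
  0x0144 + 0x806C = 0x081B0
One's-complement sum = 0x81B0.
Checksum = ~0x81B0 & 0xFFFF = 0x7E4F.

7E4F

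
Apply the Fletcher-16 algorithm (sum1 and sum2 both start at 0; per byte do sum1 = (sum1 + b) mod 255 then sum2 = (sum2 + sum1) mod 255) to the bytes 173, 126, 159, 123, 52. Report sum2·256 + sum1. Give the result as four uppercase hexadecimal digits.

687B

Running sums (mod 255):
  after byte 0 (173): sum1=173, sum2=173
  after byte 1 (126): sum1=44, sum2=217
  after byte 2 (159): sum1=203, sum2=165
  after byte 3 (123): sum1=71, sum2=236
  after byte 4 (52): sum1=123, sum2=104
Checksum = sum2·256 + sum1 = 104·256 + 123 = 26747 = 0x687B.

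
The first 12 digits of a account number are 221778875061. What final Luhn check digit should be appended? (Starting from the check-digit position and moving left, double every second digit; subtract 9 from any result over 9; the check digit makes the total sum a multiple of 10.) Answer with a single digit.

Partial digits right→left: 1 6 0 5 7 8 8 7 7 1 2 2
Double every second digit counting from the check-digit position (so the 1st, 3rd, 5th, ... of the partial from the right).
  doubled (with −9 where >9): 2 0 5 7 5 4 → sum 23
  kept as-is: 6 5 8 7 1 2 → sum 29
Total = 23 + 29 = 52.
Check digit = (10 − (52 mod 10)) mod 10 = 8.

8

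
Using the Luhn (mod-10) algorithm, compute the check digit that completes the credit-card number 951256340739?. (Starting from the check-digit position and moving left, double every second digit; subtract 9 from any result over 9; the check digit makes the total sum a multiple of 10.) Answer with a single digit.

9

Partial digits right→left: 9 3 7 0 4 3 6 5 2 1 5 9
Double every second digit counting from the check-digit position (so the 1st, 3rd, 5th, ... of the partial from the right).
  doubled (with −9 where >9): 9 5 8 3 4 1 → sum 30
  kept as-is: 3 0 3 5 1 9 → sum 21
Total = 30 + 21 = 51.
Check digit = (10 − (51 mod 10)) mod 10 = 9.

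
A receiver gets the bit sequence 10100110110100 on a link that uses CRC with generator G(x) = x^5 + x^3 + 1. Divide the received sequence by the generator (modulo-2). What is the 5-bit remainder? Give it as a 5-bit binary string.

Modulo-2 division of 10100110110100 by 101001:
  pos 0: 101001 XOR 101001 = 000000
  pos 6: 101101 XOR 101001 = 000100
Remainder = 10000 (nonzero — an error is detected).

10000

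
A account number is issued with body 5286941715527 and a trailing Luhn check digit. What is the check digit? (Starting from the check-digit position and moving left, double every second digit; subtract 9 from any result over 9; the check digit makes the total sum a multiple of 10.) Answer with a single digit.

7

Partial digits right→left: 7 2 5 5 1 7 1 4 9 6 8 2 5
Double every second digit counting from the check-digit position (so the 1st, 3rd, 5th, ... of the partial from the right).
  doubled (with −9 where >9): 5 1 2 2 9 7 1 → sum 27
  kept as-is: 2 5 7 4 6 2 → sum 26
Total = 27 + 26 = 53.
Check digit = (10 − (53 mod 10)) mod 10 = 7.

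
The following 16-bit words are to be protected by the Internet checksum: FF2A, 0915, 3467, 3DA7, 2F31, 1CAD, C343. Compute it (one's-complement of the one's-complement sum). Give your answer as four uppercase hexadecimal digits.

768F

One's-complement addition (fold any carry out of bit 15 back into bit 0):
  0xFF2A + 0x0915 = 0x1083F → wrap carry → 0x0840
  0x0840 + 0x3467 = 0x03CA7
  0x3CA7 + 0x3DA7 = 0x07A4E
  0x7A4E + 0x2F31 = 0x0A97F
  0xA97F + 0x1CAD = 0x0C62C
  0xC62C + 0xC343 = 0x1896F → wrap carry → 0x8970
One's-complement sum = 0x8970.
Checksum = ~0x8970 & 0xFFFF = 0x768F.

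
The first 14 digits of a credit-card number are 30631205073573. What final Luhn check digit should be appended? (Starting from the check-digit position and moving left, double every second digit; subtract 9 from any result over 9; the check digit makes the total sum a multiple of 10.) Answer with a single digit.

7

Partial digits right→left: 3 7 5 3 7 0 5 0 2 1 3 6 0 3
Double every second digit counting from the check-digit position (so the 1st, 3rd, 5th, ... of the partial from the right).
  doubled (with −9 where >9): 6 1 5 1 4 6 0 → sum 23
  kept as-is: 7 3 0 0 1 6 3 → sum 20
Total = 23 + 20 = 43.
Check digit = (10 − (43 mod 10)) mod 10 = 7.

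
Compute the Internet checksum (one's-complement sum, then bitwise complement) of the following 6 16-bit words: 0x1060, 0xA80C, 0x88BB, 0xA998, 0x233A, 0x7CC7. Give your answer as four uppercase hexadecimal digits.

753D

One's-complement addition (fold any carry out of bit 15 back into bit 0):
  0x1060 + 0xA80C = 0x0B86C
  0xB86C + 0x88BB = 0x14127 → wrap carry → 0x4128
  0x4128 + 0xA998 = 0x0EAC0
  0xEAC0 + 0x233A = 0x10DFA → wrap carry → 0x0DFB
  0x0DFB + 0x7CC7 = 0x08AC2
One's-complement sum = 0x8AC2.
Checksum = ~0x8AC2 & 0xFFFF = 0x753D.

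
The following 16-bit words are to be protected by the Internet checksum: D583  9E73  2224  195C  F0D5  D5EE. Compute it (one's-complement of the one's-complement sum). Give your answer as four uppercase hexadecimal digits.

One's-complement addition (fold any carry out of bit 15 back into bit 0):
  0xD583 + 0x9E73 = 0x173F6 → wrap carry → 0x73F7
  0x73F7 + 0x2224 = 0x0961B
  0x961B + 0x195C = 0x0AF77
  0xAF77 + 0xF0D5 = 0x1A04C → wrap carry → 0xA04D
  0xA04D + 0xD5EE = 0x1763B → wrap carry → 0x763C
One's-complement sum = 0x763C.
Checksum = ~0x763C & 0xFFFF = 0x89C3.

89C3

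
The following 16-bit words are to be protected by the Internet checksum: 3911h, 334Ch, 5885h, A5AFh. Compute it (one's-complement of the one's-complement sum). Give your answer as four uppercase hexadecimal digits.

One's-complement addition (fold any carry out of bit 15 back into bit 0):
  0x3911 + 0x334C = 0x06C5D
  0x6C5D + 0x5885 = 0x0C4E2
  0xC4E2 + 0xA5AF = 0x16A91 → wrap carry → 0x6A92
One's-complement sum = 0x6A92.
Checksum = ~0x6A92 & 0xFFFF = 0x956D.

956D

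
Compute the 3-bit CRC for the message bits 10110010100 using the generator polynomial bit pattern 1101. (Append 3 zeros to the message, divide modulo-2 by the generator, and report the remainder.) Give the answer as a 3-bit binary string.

Append 3 zeros: 10110010100000. Divide by 1101 (XOR where the leading bit is 1):
  pos 0: 1011 XOR 1101 = 0110
  pos 1: 1100 XOR 1101 = 0001
  pos 4: 1010 XOR 1101 = 0111
  pos 5: 1111 XOR 1101 = 0010
  pos 7: 1000 XOR 1101 = 0101
  pos 8: 1010 XOR 1101 = 0111
  pos 9: 1110 XOR 1101 = 0011
Remainder (last 3 bits) = 110. This is the CRC / FCS.

110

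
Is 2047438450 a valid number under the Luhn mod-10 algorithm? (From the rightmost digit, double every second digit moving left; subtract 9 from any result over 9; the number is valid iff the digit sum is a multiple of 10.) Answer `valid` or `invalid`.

From the right, keep odd positions and double even positions (subtract 9 from any doubled value over 9):
  doubled (positions 2,4,...): 1 7 8 8 4 → sum 28
  kept (positions 1,3,...): 0 4 3 7 0 → sum 14
Total = 42.
42 mod 10 = 2, so the number is invalid.

invalid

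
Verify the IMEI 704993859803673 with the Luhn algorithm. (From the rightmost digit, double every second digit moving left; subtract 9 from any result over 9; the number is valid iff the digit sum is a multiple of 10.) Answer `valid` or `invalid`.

From the right, keep odd positions and double even positions (subtract 9 from any doubled value over 9):
  doubled (positions 2,4,...): 5 6 7 1 6 9 0 → sum 34
  kept (positions 1,3,...): 3 6 0 9 8 9 4 7 → sum 46
Total = 80.
80 mod 10 = 0, so the number is valid.

valid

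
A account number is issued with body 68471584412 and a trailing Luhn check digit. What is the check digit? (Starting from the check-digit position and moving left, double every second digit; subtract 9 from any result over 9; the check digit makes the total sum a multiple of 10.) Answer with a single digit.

Partial digits right→left: 2 1 4 4 8 5 1 7 4 8 6
Double every second digit counting from the check-digit position (so the 1st, 3rd, 5th, ... of the partial from the right).
  doubled (with −9 where >9): 4 8 7 2 8 3 → sum 32
  kept as-is: 1 4 5 7 8 → sum 25
Total = 32 + 25 = 57.
Check digit = (10 − (57 mod 10)) mod 10 = 3.

3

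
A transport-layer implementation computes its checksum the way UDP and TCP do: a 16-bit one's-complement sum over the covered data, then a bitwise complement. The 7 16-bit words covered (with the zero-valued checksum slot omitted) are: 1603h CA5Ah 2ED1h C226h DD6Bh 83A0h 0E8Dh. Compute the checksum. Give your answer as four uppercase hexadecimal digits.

BF10

One's-complement addition (fold any carry out of bit 15 back into bit 0):
  0x1603 + 0xCA5A = 0x0E05D
  0xE05D + 0x2ED1 = 0x10F2E → wrap carry → 0x0F2F
  0x0F2F + 0xC226 = 0x0D155
  0xD155 + 0xDD6B = 0x1AEC0 → wrap carry → 0xAEC1
  0xAEC1 + 0x83A0 = 0x13261 → wrap carry → 0x3262
  0x3262 + 0x0E8D = 0x040EF
One's-complement sum = 0x40EF.
Checksum = ~0x40EF & 0xFFFF = 0xBF10.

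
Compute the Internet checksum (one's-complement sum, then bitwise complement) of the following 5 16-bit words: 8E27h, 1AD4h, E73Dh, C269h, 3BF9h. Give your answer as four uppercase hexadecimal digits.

7163

One's-complement addition (fold any carry out of bit 15 back into bit 0):
  0x8E27 + 0x1AD4 = 0x0A8FB
  0xA8FB + 0xE73D = 0x19038 → wrap carry → 0x9039
  0x9039 + 0xC269 = 0x152A2 → wrap carry → 0x52A3
  0x52A3 + 0x3BF9 = 0x08E9C
One's-complement sum = 0x8E9C.
Checksum = ~0x8E9C & 0xFFFF = 0x7163.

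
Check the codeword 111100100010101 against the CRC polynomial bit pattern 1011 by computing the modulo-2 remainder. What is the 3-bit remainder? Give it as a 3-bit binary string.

100

Modulo-2 division of 111100100010101 by 1011:
  pos 0: 1111 XOR 1011 = 0100
  pos 1: 1000 XOR 1011 = 0011
  pos 3: 1101 XOR 1011 = 0110
  pos 4: 1100 XOR 1011 = 0111
  pos 5: 1110 XOR 1011 = 0101
  pos 6: 1010 XOR 1011 = 0001
  pos 9: 1101 XOR 1011 = 0110
  pos 10: 1100 XOR 1011 = 0111
  pos 11: 1111 XOR 1011 = 0100
Remainder = 100 (nonzero — an error is detected).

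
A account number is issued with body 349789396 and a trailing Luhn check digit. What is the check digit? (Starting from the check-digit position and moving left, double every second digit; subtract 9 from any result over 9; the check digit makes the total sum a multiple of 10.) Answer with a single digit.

0

Partial digits right→left: 6 9 3 9 8 7 9 4 3
Double every second digit counting from the check-digit position (so the 1st, 3rd, 5th, ... of the partial from the right).
  doubled (with −9 where >9): 3 6 7 9 6 → sum 31
  kept as-is: 9 9 7 4 → sum 29
Total = 31 + 29 = 60.
Check digit = (10 − (60 mod 10)) mod 10 = 0.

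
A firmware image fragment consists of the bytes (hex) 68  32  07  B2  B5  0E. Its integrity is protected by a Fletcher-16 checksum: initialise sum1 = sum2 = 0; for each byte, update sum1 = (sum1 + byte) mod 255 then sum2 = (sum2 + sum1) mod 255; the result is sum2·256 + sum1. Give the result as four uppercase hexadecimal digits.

1B18

Running sums (mod 255):
  after byte 0 (68): sum1=104, sum2=104
  after byte 1 (32): sum1=154, sum2=3
  after byte 2 (07): sum1=161, sum2=164
  after byte 3 (B2): sum1=84, sum2=248
  after byte 4 (B5): sum1=10, sum2=3
  after byte 5 (0E): sum1=24, sum2=27
Checksum = sum2·256 + sum1 = 27·256 + 24 = 6936 = 0x1B18.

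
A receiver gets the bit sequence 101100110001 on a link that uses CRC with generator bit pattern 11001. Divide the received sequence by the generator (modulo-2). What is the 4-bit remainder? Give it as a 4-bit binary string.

Modulo-2 division of 101100110001 by 11001:
  pos 0: 10110 XOR 11001 = 01111
  pos 1: 11110 XOR 11001 = 00111
  pos 3: 11111 XOR 11001 = 00110
  pos 5: 11000 XOR 11001 = 00001
Remainder = 0101 (nonzero — an error is detected).

0101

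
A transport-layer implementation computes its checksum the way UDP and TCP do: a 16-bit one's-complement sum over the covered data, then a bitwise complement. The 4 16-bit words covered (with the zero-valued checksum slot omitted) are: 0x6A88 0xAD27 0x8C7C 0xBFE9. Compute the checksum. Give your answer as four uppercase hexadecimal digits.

One's-complement addition (fold any carry out of bit 15 back into bit 0):
  0x6A88 + 0xAD27 = 0x117AF → wrap carry → 0x17B0
  0x17B0 + 0x8C7C = 0x0A42C
  0xA42C + 0xBFE9 = 0x16415 → wrap carry → 0x6416
One's-complement sum = 0x6416.
Checksum = ~0x6416 & 0xFFFF = 0x9BE9.

9BE9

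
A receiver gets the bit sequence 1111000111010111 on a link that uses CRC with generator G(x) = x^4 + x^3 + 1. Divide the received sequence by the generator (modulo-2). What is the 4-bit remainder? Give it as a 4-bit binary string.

Modulo-2 division of 1111000111010111 by 11001:
  pos 0: 11110 XOR 11001 = 00111
  pos 2: 11100 XOR 11001 = 00101
  pos 4: 10111 XOR 11001 = 01110
  pos 5: 11101 XOR 11001 = 00100
  pos 7: 10001 XOR 11001 = 01000
  pos 8: 10000 XOR 11001 = 01001
  pos 9: 10011 XOR 11001 = 01010
  pos 10: 10101 XOR 11001 = 01100
  pos 11: 11001 XOR 11001 = 00000
Remainder = 0000 (zero — the frame passes the CRC check).

0000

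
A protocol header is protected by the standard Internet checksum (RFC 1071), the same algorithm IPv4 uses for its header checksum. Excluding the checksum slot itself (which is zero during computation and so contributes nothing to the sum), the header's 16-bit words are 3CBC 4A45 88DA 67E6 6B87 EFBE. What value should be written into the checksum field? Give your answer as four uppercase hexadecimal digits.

2CF7

One's-complement addition (fold any carry out of bit 15 back into bit 0):
  0x3CBC + 0x4A45 = 0x08701
  0x8701 + 0x88DA = 0x10FDB → wrap carry → 0x0FDC
  0x0FDC + 0x67E6 = 0x077C2
  0x77C2 + 0x6B87 = 0x0E349
  0xE349 + 0xEFBE = 0x1D307 → wrap carry → 0xD308
One's-complement sum = 0xD308.
Checksum = ~0xD308 & 0xFFFF = 0x2CF7.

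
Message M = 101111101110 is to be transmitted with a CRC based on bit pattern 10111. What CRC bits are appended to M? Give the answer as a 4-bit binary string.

Append 4 zeros: 1011111011100000. Divide by 10111 (XOR where the leading bit is 1):
  pos 0: 10111 XOR 10111 = 00000
  pos 5: 11011 XOR 10111 = 01100
  pos 6: 11001 XOR 10111 = 01110
  pos 7: 11100 XOR 10111 = 01011
  pos 8: 10110 XOR 10111 = 00001
Remainder (last 4 bits) = 1000. This is the CRC / FCS.

1000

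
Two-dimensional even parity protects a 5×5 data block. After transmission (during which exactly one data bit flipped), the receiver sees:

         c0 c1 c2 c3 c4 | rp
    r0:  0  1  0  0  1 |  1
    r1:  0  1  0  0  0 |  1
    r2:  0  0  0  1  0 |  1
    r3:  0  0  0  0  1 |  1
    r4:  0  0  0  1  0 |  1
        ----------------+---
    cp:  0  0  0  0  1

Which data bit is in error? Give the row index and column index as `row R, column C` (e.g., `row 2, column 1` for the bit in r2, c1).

row 0, column 4

Recompute each row's even parity and compare to rp:
  r0: data parity 0, sent rp 1 → mismatch
  r1: data parity 1, sent rp 1 → ok
  r2: data parity 1, sent rp 1 → ok
  r3: data parity 1, sent rp 1 → ok
  r4: data parity 1, sent rp 1 → ok
Recompute each column's even parity and compare to cp:
  c0: data parity 0, sent cp 0 → ok
  c1: data parity 0, sent cp 0 → ok
  c2: data parity 0, sent cp 0 → ok
  c3: data parity 0, sent cp 0 → ok
  c4: data parity 0, sent cp 1 → mismatch
Exactly one row (r0) and one column (c4) fail → the flipped bit is at their intersection.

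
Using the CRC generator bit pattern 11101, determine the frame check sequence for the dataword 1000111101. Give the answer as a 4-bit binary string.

Append 4 zeros: 10001111010000. Divide by 11101 (XOR where the leading bit is 1):
  pos 0: 10001 XOR 11101 = 01100
  pos 1: 11001 XOR 11101 = 00100
  pos 3: 10011 XOR 11101 = 01110
  pos 4: 11100 XOR 11101 = 00001
  pos 8: 11000 XOR 11101 = 00101
Remainder (last 4 bits) = 1010. This is the CRC / FCS.

1010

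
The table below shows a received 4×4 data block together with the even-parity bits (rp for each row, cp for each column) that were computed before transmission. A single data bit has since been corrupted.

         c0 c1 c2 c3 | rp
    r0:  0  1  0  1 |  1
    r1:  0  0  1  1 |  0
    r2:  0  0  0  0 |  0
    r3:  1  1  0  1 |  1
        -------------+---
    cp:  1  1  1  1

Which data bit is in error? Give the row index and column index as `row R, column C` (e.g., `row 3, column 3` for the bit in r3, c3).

row 0, column 1

Recompute each row's even parity and compare to rp:
  r0: data parity 0, sent rp 1 → mismatch
  r1: data parity 0, sent rp 0 → ok
  r2: data parity 0, sent rp 0 → ok
  r3: data parity 1, sent rp 1 → ok
Recompute each column's even parity and compare to cp:
  c0: data parity 1, sent cp 1 → ok
  c1: data parity 0, sent cp 1 → mismatch
  c2: data parity 1, sent cp 1 → ok
  c3: data parity 1, sent cp 1 → ok
Exactly one row (r0) and one column (c1) fail → the flipped bit is at their intersection.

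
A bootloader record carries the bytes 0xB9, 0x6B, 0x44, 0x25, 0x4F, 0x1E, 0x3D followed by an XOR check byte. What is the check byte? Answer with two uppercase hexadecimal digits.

DF

XOR the bytes together:
  start with 0xB9
  0xB9 ⊕ 0x6B = 0xD2
  0xD2 ⊕ 0x44 = 0x96
  0x96 ⊕ 0x25 = 0xB3
  0xB3 ⊕ 0x4F = 0xFC
  0xFC ⊕ 0x1E = 0xE2
  0xE2 ⊕ 0x3D = 0xDF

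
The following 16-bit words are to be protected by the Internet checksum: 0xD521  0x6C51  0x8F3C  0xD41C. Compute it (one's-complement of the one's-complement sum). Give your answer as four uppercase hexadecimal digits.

5B33

One's-complement addition (fold any carry out of bit 15 back into bit 0):
  0xD521 + 0x6C51 = 0x14172 → wrap carry → 0x4173
  0x4173 + 0x8F3C = 0x0D0AF
  0xD0AF + 0xD41C = 0x1A4CB → wrap carry → 0xA4CC
One's-complement sum = 0xA4CC.
Checksum = ~0xA4CC & 0xFFFF = 0x5B33.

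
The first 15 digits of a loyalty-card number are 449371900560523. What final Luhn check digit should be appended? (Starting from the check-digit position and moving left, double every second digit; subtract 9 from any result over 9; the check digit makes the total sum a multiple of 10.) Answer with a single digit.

4

Partial digits right→left: 3 2 5 0 6 5 0 0 9 1 7 3 9 4 4
Double every second digit counting from the check-digit position (so the 1st, 3rd, 5th, ... of the partial from the right).
  doubled (with −9 where >9): 6 1 3 0 9 5 9 8 → sum 41
  kept as-is: 2 0 5 0 1 3 4 → sum 15
Total = 41 + 15 = 56.
Check digit = (10 − (56 mod 10)) mod 10 = 4.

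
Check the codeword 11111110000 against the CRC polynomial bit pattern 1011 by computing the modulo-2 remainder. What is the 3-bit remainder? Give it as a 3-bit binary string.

000

Modulo-2 division of 11111110000 by 1011:
  pos 0: 1111 XOR 1011 = 0100
  pos 1: 1001 XOR 1011 = 0010
  pos 3: 1011 XOR 1011 = 0000
Remainder = 000 (zero — the frame passes the CRC check).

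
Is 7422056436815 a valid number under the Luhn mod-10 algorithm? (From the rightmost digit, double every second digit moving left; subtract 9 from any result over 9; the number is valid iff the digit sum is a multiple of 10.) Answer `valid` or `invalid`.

invalid

From the right, keep odd positions and double even positions (subtract 9 from any doubled value over 9):
  doubled (positions 2,4,...): 2 3 8 1 4 8 → sum 26
  kept (positions 1,3,...): 5 8 3 6 0 2 7 → sum 31
Total = 57.
57 mod 10 = 7, so the number is invalid.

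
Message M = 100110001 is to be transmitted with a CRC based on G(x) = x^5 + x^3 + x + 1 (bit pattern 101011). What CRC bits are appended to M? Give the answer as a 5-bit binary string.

Append 5 zeros: 10011000100000. Divide by 101011 (XOR where the leading bit is 1):
  pos 0: 100110 XOR 101011 = 001101
  pos 2: 110100 XOR 101011 = 011111
  pos 3: 111111 XOR 101011 = 010100
  pos 4: 101000 XOR 101011 = 000011
  pos 8: 110000 XOR 101011 = 011011
Remainder (last 5 bits) = 11011. This is the CRC / FCS.

11011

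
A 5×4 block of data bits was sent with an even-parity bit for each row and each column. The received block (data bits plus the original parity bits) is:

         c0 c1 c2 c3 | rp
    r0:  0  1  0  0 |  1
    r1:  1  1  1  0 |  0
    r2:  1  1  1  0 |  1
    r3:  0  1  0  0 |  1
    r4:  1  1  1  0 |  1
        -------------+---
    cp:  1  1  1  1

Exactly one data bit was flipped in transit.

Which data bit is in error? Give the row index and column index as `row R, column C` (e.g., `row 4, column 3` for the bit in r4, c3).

Recompute each row's even parity and compare to rp:
  r0: data parity 1, sent rp 1 → ok
  r1: data parity 1, sent rp 0 → mismatch
  r2: data parity 1, sent rp 1 → ok
  r3: data parity 1, sent rp 1 → ok
  r4: data parity 1, sent rp 1 → ok
Recompute each column's even parity and compare to cp:
  c0: data parity 1, sent cp 1 → ok
  c1: data parity 1, sent cp 1 → ok
  c2: data parity 1, sent cp 1 → ok
  c3: data parity 0, sent cp 1 → mismatch
Exactly one row (r1) and one column (c3) fail → the flipped bit is at their intersection.

row 1, column 3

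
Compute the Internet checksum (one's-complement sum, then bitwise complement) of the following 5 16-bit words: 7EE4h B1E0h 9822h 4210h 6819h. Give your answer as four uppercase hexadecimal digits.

8CEE

One's-complement addition (fold any carry out of bit 15 back into bit 0):
  0x7EE4 + 0xB1E0 = 0x130C4 → wrap carry → 0x30C5
  0x30C5 + 0x9822 = 0x0C8E7
  0xC8E7 + 0x4210 = 0x10AF7 → wrap carry → 0x0AF8
  0x0AF8 + 0x6819 = 0x07311
One's-complement sum = 0x7311.
Checksum = ~0x7311 & 0xFFFF = 0x8CEE.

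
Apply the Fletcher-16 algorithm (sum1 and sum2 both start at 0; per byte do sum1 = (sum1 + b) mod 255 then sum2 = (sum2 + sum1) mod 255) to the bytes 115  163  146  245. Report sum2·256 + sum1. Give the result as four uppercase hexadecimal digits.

D39F

Running sums (mod 255):
  after byte 0 (115): sum1=115, sum2=115
  after byte 1 (163): sum1=23, sum2=138
  after byte 2 (146): sum1=169, sum2=52
  after byte 3 (245): sum1=159, sum2=211
Checksum = sum2·256 + sum1 = 211·256 + 159 = 54175 = 0xD39F.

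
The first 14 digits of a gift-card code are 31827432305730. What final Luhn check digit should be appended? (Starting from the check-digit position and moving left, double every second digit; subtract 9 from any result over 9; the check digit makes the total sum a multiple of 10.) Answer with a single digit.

Partial digits right→left: 0 3 7 5 0 3 2 3 4 7 2 8 1 3
Double every second digit counting from the check-digit position (so the 1st, 3rd, 5th, ... of the partial from the right).
  doubled (with −9 where >9): 0 5 0 4 8 4 2 → sum 23
  kept as-is: 3 5 3 3 7 8 3 → sum 32
Total = 23 + 32 = 55.
Check digit = (10 − (55 mod 10)) mod 10 = 5.

5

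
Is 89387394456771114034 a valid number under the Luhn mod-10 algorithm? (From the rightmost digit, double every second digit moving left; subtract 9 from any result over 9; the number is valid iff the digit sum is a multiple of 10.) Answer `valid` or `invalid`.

invalid

From the right, keep odd positions and double even positions (subtract 9 from any doubled value over 9):
  doubled (positions 2,4,...): 6 8 2 5 3 8 9 5 6 7 → sum 59
  kept (positions 1,3,...): 4 0 1 1 7 5 4 3 8 9 → sum 42
Total = 101.
101 mod 10 = 1, so the number is invalid.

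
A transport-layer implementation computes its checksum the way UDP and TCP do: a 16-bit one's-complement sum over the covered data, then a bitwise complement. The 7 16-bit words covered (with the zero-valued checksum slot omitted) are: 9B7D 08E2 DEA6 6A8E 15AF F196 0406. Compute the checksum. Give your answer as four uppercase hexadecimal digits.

071F

One's-complement addition (fold any carry out of bit 15 back into bit 0):
  0x9B7D + 0x08E2 = 0x0A45F
  0xA45F + 0xDEA6 = 0x18305 → wrap carry → 0x8306
  0x8306 + 0x6A8E = 0x0ED94
  0xED94 + 0x15AF = 0x10343 → wrap carry → 0x0344
  0x0344 + 0xF196 = 0x0F4DA
  0xF4DA + 0x0406 = 0x0F8E0
One's-complement sum = 0xF8E0.
Checksum = ~0xF8E0 & 0xFFFF = 0x071F.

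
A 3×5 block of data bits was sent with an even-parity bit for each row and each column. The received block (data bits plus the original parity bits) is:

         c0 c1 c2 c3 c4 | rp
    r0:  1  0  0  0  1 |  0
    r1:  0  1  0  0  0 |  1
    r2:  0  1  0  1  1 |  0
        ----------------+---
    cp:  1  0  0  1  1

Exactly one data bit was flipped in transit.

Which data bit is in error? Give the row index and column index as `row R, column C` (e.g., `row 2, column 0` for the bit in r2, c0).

Recompute each row's even parity and compare to rp:
  r0: data parity 0, sent rp 0 → ok
  r1: data parity 1, sent rp 1 → ok
  r2: data parity 1, sent rp 0 → mismatch
Recompute each column's even parity and compare to cp:
  c0: data parity 1, sent cp 1 → ok
  c1: data parity 0, sent cp 0 → ok
  c2: data parity 0, sent cp 0 → ok
  c3: data parity 1, sent cp 1 → ok
  c4: data parity 0, sent cp 1 → mismatch
Exactly one row (r2) and one column (c4) fail → the flipped bit is at their intersection.

row 2, column 4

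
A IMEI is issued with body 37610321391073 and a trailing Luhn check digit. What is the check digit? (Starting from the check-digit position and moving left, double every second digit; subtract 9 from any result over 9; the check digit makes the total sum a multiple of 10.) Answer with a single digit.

Partial digits right→left: 3 7 0 1 9 3 1 2 3 0 1 6 7 3
Double every second digit counting from the check-digit position (so the 1st, 3rd, 5th, ... of the partial from the right).
  doubled (with −9 where >9): 6 0 9 2 6 2 5 → sum 30
  kept as-is: 7 1 3 2 0 6 3 → sum 22
Total = 30 + 22 = 52.
Check digit = (10 − (52 mod 10)) mod 10 = 8.

8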